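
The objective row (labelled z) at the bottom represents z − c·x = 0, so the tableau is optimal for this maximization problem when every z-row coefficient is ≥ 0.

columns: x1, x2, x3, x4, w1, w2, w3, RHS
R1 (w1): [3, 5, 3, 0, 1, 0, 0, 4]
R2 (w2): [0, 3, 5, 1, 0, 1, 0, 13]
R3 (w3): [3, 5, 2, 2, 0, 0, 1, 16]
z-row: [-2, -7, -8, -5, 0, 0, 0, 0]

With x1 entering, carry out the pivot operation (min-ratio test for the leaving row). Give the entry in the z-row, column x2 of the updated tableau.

Ratio test on column x1 — row 1: 4/3 = 4/3; row 2: entry 0 ≤ 0; row 3: 16/3 = 16/3. Minimum is 4/3 at row 1 (w1 leaves); pivot element 3.
Divide row 1 by 3; eliminate column x1 from the other rows.
z-row update in column x2: -7 − (-2)·(5/3) = -11/3.

-11/3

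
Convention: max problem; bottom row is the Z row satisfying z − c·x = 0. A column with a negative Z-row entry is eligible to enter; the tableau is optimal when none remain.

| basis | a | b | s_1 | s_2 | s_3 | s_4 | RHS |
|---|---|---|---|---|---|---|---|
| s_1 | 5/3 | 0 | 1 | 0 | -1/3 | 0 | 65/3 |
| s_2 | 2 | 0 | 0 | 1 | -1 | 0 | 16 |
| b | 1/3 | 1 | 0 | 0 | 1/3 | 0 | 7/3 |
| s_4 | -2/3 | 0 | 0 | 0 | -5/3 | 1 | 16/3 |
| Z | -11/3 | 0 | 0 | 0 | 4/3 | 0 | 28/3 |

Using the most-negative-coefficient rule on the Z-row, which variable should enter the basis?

a

Negative Z-row entries: a: -11/3.
The most negative is -11/3 in column a, so a enters.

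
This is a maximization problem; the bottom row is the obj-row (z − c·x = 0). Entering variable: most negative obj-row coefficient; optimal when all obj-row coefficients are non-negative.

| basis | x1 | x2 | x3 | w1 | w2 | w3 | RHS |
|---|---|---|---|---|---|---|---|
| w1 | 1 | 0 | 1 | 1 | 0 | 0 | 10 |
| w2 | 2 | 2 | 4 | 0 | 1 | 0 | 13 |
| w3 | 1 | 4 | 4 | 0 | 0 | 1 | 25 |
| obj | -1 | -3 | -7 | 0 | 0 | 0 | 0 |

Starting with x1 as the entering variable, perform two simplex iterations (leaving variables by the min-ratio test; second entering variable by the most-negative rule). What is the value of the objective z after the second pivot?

Ratio test on column x1 — row 1: 10/1 = 10; row 2: 13/2 = 13/2; row 3: 25/1 = 25. Minimum is 13/2 at row 2 (w2 leaves); pivot element 2.
Pivot on row 2; the obj-row RHS becomes 0 − (-1)·(13/2) = 13/2.
Next entering variable (most negative obj-row entry -5): x3.
Ratio test on column x3 — row 1: entry -1 ≤ 0; row 2: (13/2)/2 = 13/4; row 3: (37/2)/2 = 37/4. Minimum is 13/4 at row 2 (x1 leaves); pivot element 2.
After the second pivot the obj-row RHS is 13/2 − (-5)·(13/4) = 91/4.

91/4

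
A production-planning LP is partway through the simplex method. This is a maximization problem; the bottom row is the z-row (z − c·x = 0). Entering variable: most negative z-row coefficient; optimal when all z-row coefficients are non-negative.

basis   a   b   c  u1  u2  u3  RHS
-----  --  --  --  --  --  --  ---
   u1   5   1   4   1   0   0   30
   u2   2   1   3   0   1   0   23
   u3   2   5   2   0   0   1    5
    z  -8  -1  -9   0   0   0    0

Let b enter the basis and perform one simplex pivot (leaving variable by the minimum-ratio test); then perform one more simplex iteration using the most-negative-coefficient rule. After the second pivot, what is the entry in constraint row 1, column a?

Ratio test on column b — row 1: 30/1 = 30; row 2: 23/1 = 23; row 3: 5/5 = 1. Minimum is 1 at row 3 (u3 leaves); pivot element 5.
Divide row 3 by 5; eliminate column b from the other rows.
Second iteration: most negative z-row entry is -43/5 in column c, so c enters.
Ratio test on column c — row 1: 29/(18/5) = 145/18; row 2: 22/(13/5) = 110/13; row 3: 1/(2/5) = 5/2. Minimum is 5/2 at row 3 (b leaves); pivot element 2/5.
Divide row 3 by 2/5; eliminate column c from the other rows.
After both pivots, the entry at constraint row 1, column a is 1.

1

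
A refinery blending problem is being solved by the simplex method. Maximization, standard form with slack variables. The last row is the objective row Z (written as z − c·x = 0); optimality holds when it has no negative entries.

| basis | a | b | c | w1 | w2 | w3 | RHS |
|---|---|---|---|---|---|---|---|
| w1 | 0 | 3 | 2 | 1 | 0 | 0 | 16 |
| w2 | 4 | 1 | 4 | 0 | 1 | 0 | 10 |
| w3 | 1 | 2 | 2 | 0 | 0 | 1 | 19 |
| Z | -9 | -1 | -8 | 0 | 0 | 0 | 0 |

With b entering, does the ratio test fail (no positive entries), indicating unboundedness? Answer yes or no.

no

Column b has positive entries in row(s) 1, 2, 3, so the ratio test bounds it — not unbounded.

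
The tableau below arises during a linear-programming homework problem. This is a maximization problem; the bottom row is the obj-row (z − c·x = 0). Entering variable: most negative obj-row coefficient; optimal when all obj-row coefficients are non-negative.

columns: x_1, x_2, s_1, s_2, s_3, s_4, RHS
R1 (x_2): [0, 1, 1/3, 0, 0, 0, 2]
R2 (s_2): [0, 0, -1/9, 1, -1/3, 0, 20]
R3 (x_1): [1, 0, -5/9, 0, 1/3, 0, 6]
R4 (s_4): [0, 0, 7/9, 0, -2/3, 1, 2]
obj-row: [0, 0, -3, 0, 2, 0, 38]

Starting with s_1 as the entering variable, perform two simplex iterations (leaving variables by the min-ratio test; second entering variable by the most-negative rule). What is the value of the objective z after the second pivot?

48

Ratio test on column s_1 — row 1: 2/(1/3) = 6; row 2: entry -1/9 ≤ 0; row 3: entry -5/9 ≤ 0; row 4: 2/(7/9) = 18/7. Minimum is 18/7 at row 4 (s_4 leaves); pivot element 7/9.
Pivot on row 4; the obj-row RHS becomes 38 − (-3)·(18/7) = 320/7.
Next entering variable (most negative obj-row entry -4/7): s_3.
Ratio test on column s_3 — row 1: (8/7)/(2/7) = 4; row 2: entry -3/7 ≤ 0; row 3: entry -1/7 ≤ 0; row 4: entry -6/7 ≤ 0. Minimum is 4 at row 1 (x_2 leaves); pivot element 2/7.
After the second pivot the obj-row RHS is 320/7 − (-4/7)·4 = 48.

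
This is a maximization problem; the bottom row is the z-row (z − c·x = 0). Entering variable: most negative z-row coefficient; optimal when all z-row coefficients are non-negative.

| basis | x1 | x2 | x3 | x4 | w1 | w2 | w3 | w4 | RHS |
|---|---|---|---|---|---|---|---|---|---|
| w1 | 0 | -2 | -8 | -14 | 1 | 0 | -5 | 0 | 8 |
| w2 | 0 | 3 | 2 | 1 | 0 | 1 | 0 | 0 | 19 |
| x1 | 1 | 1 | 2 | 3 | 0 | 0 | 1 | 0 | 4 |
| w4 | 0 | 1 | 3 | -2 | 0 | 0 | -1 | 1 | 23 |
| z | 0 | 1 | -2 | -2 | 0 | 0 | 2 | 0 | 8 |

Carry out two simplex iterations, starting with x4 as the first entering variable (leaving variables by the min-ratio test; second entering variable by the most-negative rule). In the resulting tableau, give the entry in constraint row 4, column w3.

Ratio test on column x4 — row 1: entry -14 ≤ 0; row 2: 19/1 = 19; row 3: 4/3 = 4/3; row 4: entry -2 ≤ 0. Minimum is 4/3 at row 3 (x1 leaves); pivot element 3.
Divide row 3 by 3; eliminate column x4 from the other rows.
Second iteration: most negative z-row entry is -2/3 in column x3, so x3 enters.
Ratio test on column x3 — row 1: (80/3)/(4/3) = 20; row 2: (53/3)/(4/3) = 53/4; row 3: (4/3)/(2/3) = 2; row 4: (77/3)/(13/3) = 77/13. Minimum is 2 at row 3 (x4 leaves); pivot element 2/3.
Divide row 3 by 2/3; eliminate column x3 from the other rows.
After both pivots, the entry at constraint row 4, column w3 is -5/2.

-5/2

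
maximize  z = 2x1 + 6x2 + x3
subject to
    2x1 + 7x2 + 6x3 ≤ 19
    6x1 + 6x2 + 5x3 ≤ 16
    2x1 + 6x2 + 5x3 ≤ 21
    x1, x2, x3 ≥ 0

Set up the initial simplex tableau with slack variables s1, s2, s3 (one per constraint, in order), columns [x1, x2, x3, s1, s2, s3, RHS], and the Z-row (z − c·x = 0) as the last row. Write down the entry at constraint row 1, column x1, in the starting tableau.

Constraint 1 has coefficient 2 on x1.

2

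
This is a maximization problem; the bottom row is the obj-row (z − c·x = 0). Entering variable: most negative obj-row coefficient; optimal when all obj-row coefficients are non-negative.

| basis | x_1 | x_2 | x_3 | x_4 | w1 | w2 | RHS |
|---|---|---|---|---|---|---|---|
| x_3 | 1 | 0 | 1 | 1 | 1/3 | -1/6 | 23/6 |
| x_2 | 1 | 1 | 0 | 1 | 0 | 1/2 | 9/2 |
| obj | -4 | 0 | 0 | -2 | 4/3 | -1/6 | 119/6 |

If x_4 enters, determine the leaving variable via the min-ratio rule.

x_3

Column x_4 entries and ratios — x_3: (23/6)/1 = 23/6; x_2: (9/2)/1 = 9/2.
Smallest ratio is 23/6 in the row of x_3, so x_3 leaves.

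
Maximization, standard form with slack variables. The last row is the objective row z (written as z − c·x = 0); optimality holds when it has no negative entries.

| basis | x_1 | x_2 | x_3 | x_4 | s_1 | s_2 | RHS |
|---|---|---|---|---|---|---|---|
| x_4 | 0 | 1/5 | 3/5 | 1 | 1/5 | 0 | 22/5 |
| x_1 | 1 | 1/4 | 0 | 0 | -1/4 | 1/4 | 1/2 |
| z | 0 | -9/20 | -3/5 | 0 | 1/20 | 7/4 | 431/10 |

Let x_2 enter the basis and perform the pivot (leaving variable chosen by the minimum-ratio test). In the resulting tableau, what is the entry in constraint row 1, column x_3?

Ratio test on column x_2 — row 1: (22/5)/(1/5) = 22; row 2: (1/2)/(1/4) = 2. Minimum is 2 at row 2 (x_1 leaves); pivot element 1/4.
Divide row 2 by 1/4; eliminate column x_2 from the other rows.
Row 1 update in column x_3: 3/5 − (1/5)·0 = 3/5.

3/5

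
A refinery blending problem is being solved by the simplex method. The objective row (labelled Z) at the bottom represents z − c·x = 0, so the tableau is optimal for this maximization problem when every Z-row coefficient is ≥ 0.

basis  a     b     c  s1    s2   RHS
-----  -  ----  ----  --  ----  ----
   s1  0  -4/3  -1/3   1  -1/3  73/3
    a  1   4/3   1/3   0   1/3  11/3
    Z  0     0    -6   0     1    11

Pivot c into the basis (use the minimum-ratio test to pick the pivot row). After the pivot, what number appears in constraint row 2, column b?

Ratio test on column c — row 1: entry -1/3 ≤ 0; row 2: (11/3)/(1/3) = 11. Minimum is 11 at row 2 (a leaves); pivot element 1/3.
Divide row 2 by 1/3; eliminate column c from the other rows.
In the new row 2, the b entry is the old entry divided by the pivot: (4/3)/(1/3) = 4.

4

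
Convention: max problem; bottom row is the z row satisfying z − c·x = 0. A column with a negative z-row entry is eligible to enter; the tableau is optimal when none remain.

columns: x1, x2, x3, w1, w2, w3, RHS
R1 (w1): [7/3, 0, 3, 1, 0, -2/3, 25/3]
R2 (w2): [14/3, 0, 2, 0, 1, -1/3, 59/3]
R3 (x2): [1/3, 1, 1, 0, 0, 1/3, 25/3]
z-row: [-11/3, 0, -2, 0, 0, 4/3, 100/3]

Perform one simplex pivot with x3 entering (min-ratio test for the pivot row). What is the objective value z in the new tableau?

Ratio test on column x3 — row 1: (25/3)/3 = 25/9; row 2: (59/3)/2 = 59/6; row 3: (25/3)/1 = 25/3. Minimum is 25/9 at row 1 (w1 leaves); pivot element 3.
Pivot on row 1; the z-row RHS becomes 100/3 − (-2)·(25/9) = 350/9.

350/9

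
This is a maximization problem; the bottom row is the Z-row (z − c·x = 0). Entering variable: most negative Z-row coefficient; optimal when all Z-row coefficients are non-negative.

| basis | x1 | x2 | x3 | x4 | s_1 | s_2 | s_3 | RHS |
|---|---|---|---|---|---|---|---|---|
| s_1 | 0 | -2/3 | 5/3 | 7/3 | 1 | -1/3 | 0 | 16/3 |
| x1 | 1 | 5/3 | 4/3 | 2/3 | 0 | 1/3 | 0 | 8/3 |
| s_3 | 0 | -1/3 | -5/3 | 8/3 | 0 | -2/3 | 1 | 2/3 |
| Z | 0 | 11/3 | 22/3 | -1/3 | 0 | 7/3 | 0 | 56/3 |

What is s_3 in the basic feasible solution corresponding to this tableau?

2/3

s_3 is basic (row 3); its value is the RHS of that row, 2/3.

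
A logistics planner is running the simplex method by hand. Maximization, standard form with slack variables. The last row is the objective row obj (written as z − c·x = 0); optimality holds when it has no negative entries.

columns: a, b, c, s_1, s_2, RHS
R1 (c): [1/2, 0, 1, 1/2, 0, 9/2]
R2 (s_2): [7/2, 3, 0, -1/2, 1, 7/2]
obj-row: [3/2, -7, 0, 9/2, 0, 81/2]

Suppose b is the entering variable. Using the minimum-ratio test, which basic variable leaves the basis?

Column b entries and ratios — c: 0 ≤ 0, skip; s_2: (7/2)/3 = 7/6.
Smallest ratio is 7/6 in the row of s_2, so s_2 leaves.

s_2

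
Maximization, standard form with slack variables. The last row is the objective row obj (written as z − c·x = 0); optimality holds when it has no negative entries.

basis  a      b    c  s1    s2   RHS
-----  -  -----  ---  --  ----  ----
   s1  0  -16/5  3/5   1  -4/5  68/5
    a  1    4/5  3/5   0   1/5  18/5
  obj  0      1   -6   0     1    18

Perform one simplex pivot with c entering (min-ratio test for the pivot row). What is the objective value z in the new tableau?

54

Ratio test on column c — row 1: (68/5)/(3/5) = 68/3; row 2: (18/5)/(3/5) = 6. Minimum is 6 at row 2 (a leaves); pivot element 3/5.
Pivot on row 2; the obj-row RHS becomes 18 − (-6)·6 = 54.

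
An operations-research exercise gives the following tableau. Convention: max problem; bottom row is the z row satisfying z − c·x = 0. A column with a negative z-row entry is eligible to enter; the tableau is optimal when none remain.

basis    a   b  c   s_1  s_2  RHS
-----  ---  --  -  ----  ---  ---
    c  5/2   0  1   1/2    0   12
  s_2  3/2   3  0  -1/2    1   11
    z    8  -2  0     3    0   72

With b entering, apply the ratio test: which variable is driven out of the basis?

Column b entries and ratios — c: 0 ≤ 0, skip; s_2: 11/3 = 11/3.
Smallest ratio is 11/3 in the row of s_2, so s_2 leaves.

s_2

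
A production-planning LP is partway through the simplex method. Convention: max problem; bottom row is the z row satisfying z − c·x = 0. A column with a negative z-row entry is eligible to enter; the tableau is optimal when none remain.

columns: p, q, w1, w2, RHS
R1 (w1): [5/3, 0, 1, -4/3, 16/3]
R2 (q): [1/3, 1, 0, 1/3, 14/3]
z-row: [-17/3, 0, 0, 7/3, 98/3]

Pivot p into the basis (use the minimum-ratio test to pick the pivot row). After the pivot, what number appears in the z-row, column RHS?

Ratio test on column p — row 1: (16/3)/(5/3) = 16/5; row 2: (14/3)/(1/3) = 14. Minimum is 16/5 at row 1 (w1 leaves); pivot element 5/3.
Divide row 1 by 5/3; eliminate column p from the other rows.
z-row update in column RHS: 98/3 − (-17/3)·(16/5) = 254/5.

254/5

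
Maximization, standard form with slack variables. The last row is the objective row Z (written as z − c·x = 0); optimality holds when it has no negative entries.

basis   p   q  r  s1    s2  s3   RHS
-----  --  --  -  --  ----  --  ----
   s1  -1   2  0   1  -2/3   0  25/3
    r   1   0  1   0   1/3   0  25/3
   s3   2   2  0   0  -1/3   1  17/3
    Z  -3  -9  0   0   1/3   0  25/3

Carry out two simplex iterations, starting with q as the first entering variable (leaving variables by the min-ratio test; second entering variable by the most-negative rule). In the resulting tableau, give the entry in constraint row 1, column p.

-2

Ratio test on column q — row 1: (25/3)/2 = 25/6; row 2: entry 0 ≤ 0; row 3: (17/3)/2 = 17/6. Minimum is 17/6 at row 3 (s3 leaves); pivot element 2.
Divide row 3 by 2; eliminate column q from the other rows.
Second iteration: most negative Z-row entry is -7/6 in column s2, so s2 enters.
Ratio test on column s2 — row 1: entry -1/3 ≤ 0; row 2: (25/3)/(1/3) = 25; row 3: entry -1/6 ≤ 0. Minimum is 25 at row 2 (r leaves); pivot element 1/3.
Divide row 2 by 1/3; eliminate column s2 from the other rows.
After both pivots, the entry at constraint row 1, column p is -2.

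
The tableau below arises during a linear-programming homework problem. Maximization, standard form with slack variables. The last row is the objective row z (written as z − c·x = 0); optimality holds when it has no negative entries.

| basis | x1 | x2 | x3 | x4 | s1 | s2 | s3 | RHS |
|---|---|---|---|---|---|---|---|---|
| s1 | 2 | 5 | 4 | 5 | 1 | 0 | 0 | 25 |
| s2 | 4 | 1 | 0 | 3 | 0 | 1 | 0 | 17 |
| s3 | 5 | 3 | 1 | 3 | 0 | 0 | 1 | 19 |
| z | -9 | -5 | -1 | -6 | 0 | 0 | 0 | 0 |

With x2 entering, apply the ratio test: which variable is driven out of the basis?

s1

Column x2 entries and ratios — s1: 25/5 = 5; s2: 17/1 = 17; s3: 19/3 = 19/3.
Smallest ratio is 5 in the row of s1, so s1 leaves.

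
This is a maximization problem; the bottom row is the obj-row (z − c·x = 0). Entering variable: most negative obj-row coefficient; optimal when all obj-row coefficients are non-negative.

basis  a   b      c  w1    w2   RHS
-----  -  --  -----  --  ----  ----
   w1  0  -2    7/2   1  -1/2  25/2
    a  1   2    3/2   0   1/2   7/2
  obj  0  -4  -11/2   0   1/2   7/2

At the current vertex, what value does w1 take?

25/2

w1 is basic (row 1); its value is the RHS of that row, 25/2.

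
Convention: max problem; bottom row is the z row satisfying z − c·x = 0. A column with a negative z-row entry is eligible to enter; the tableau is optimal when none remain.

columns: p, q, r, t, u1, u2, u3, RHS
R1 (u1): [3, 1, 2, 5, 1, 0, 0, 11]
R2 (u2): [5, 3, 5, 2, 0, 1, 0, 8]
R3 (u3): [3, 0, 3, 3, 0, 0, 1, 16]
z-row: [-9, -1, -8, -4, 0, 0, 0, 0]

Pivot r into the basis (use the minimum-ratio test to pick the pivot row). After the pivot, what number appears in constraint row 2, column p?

Ratio test on column r — row 1: 11/2 = 11/2; row 2: 8/5 = 8/5; row 3: 16/3 = 16/3. Minimum is 8/5 at row 2 (u2 leaves); pivot element 5.
Divide row 2 by 5; eliminate column r from the other rows.
In the new row 2, the p entry is the old entry divided by the pivot: 5/5 = 1.

1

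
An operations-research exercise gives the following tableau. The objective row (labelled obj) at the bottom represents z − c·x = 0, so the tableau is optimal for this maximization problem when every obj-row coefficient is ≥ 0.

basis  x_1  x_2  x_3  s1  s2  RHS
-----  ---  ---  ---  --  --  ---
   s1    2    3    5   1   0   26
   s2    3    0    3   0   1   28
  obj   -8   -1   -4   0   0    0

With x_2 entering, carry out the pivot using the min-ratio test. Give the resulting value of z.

Ratio test on column x_2 — row 1: 26/3 = 26/3; row 2: entry 0 ≤ 0. Minimum is 26/3 at row 1 (s1 leaves); pivot element 3.
Pivot on row 1; the obj-row RHS becomes 0 − (-1)·(26/3) = 26/3.

26/3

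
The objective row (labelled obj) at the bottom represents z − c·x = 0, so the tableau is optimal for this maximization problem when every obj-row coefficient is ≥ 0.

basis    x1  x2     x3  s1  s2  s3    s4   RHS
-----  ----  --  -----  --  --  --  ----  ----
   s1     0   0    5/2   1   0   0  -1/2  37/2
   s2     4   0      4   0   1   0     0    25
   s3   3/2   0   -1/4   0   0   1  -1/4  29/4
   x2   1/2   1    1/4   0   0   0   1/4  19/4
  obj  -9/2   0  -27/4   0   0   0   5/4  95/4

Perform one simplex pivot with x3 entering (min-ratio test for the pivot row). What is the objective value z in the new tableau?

Ratio test on column x3 — row 1: (37/2)/(5/2) = 37/5; row 2: 25/4 = 25/4; row 3: entry -1/4 ≤ 0; row 4: (19/4)/(1/4) = 19. Minimum is 25/4 at row 2 (s2 leaves); pivot element 4.
Pivot on row 2; the obj-row RHS becomes 95/4 − (-27/4)·(25/4) = 1055/16.

1055/16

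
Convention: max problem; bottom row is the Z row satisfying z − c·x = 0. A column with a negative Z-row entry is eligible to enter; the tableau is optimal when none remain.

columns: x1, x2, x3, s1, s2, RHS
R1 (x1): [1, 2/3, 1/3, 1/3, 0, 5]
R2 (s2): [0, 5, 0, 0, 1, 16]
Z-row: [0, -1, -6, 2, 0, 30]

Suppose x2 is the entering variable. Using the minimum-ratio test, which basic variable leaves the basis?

s2

Column x2 entries and ratios — x1: 5/(2/3) = 15/2; s2: 16/5 = 16/5.
Smallest ratio is 16/5 in the row of s2, so s2 leaves.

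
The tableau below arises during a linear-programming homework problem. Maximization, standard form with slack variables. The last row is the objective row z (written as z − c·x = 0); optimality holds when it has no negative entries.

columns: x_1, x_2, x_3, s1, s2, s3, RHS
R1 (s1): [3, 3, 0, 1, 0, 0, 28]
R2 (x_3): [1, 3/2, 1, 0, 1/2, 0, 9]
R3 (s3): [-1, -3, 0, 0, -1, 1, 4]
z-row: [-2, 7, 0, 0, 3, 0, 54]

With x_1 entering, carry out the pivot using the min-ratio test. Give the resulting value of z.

Ratio test on column x_1 — row 1: 28/3 = 28/3; row 2: 9/1 = 9; row 3: entry -1 ≤ 0. Minimum is 9 at row 2 (x_3 leaves); pivot element 1.
Pivot on row 2; the z-row RHS becomes 54 − (-2)·9 = 72.

72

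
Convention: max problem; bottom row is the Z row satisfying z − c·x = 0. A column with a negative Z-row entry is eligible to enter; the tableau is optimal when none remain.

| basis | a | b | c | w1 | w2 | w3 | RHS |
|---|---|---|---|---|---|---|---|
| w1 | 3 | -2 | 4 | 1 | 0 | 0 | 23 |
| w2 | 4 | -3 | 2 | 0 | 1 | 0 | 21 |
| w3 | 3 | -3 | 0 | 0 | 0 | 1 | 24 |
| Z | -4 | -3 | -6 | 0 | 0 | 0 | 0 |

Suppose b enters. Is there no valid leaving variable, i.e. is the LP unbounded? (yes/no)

yes

Every constraint-row entry in column b is ≤ 0, so increasing b is unbounded.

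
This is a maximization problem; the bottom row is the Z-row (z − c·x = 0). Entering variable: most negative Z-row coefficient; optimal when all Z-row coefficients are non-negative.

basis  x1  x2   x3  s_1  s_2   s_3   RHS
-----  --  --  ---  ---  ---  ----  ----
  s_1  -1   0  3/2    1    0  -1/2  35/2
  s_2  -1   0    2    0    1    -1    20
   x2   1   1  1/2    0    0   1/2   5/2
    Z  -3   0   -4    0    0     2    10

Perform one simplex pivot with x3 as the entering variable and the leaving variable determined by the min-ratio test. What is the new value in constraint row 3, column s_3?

Ratio test on column x3 — row 1: (35/2)/(3/2) = 35/3; row 2: 20/2 = 10; row 3: (5/2)/(1/2) = 5. Minimum is 5 at row 3 (x2 leaves); pivot element 1/2.
Divide row 3 by 1/2; eliminate column x3 from the other rows.
In the new row 3, the s_3 entry is the old entry divided by the pivot: (1/2)/(1/2) = 1.

1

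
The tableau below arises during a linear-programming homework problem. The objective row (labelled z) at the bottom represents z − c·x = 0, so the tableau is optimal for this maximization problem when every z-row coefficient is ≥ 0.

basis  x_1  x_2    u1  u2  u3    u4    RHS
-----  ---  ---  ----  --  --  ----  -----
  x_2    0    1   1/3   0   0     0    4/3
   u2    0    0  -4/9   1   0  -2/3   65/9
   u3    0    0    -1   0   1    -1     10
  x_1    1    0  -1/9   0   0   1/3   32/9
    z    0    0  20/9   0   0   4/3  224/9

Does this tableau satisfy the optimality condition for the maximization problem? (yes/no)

yes

Every z-row coefficient is ≥ 0, so the tableau is optimal.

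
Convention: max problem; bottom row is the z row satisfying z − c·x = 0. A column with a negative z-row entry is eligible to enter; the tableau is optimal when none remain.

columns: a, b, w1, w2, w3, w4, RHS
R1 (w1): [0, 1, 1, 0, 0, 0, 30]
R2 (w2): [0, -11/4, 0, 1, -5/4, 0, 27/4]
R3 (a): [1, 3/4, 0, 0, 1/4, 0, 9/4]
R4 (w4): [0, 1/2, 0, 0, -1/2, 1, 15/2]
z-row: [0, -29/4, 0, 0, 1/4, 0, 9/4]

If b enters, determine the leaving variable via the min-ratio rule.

Column b entries and ratios — w1: 30/1 = 30; w2: -11/4 ≤ 0, skip; a: (9/4)/(3/4) = 3; w4: (15/2)/(1/2) = 15.
Smallest ratio is 3 in the row of a, so a leaves.

a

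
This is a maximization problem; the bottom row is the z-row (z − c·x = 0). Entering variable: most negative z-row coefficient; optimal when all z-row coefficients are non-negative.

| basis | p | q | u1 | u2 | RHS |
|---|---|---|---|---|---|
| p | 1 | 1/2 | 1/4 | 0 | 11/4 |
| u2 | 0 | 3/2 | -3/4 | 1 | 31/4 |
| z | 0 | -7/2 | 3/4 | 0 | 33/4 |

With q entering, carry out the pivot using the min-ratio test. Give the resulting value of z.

79/3

Ratio test on column q — row 1: (11/4)/(1/2) = 11/2; row 2: (31/4)/(3/2) = 31/6. Minimum is 31/6 at row 2 (u2 leaves); pivot element 3/2.
Pivot on row 2; the z-row RHS becomes 33/4 − (-7/2)·(31/6) = 79/3.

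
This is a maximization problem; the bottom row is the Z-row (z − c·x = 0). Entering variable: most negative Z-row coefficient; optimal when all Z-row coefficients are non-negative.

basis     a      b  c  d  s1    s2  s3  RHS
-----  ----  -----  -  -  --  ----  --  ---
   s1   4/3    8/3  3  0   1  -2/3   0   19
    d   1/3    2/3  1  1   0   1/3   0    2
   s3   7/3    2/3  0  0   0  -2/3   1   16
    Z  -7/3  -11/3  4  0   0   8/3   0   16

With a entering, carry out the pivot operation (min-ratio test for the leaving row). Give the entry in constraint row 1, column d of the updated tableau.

-4

Ratio test on column a — row 1: 19/(4/3) = 57/4; row 2: 2/(1/3) = 6; row 3: 16/(7/3) = 48/7. Minimum is 6 at row 2 (d leaves); pivot element 1/3.
Divide row 2 by 1/3; eliminate column a from the other rows.
Row 1 update in column d: 0 − (4/3)·3 = -4.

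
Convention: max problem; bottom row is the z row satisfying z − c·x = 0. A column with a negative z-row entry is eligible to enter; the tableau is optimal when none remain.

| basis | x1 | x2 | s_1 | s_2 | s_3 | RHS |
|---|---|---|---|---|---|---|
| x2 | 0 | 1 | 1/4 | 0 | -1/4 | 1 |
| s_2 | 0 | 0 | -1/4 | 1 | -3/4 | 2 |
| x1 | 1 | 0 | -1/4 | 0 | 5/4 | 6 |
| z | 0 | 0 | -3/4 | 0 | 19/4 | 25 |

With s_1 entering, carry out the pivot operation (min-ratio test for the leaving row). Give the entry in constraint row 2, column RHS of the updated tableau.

3

Ratio test on column s_1 — row 1: 1/(1/4) = 4; row 2: entry -1/4 ≤ 0; row 3: entry -1/4 ≤ 0. Minimum is 4 at row 1 (x2 leaves); pivot element 1/4.
Divide row 1 by 1/4; eliminate column s_1 from the other rows.
Row 2 update in column RHS: 2 − (-1/4)·4 = 3.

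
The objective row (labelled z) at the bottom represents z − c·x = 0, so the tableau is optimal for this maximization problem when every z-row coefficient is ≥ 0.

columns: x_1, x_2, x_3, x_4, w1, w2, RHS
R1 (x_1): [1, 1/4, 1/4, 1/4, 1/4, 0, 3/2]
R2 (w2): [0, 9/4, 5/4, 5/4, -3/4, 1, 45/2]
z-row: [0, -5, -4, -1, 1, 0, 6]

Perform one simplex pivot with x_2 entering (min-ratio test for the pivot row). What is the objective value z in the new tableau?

Ratio test on column x_2 — row 1: (3/2)/(1/4) = 6; row 2: (45/2)/(9/4) = 10. Minimum is 6 at row 1 (x_1 leaves); pivot element 1/4.
Pivot on row 1; the z-row RHS becomes 6 − (-5)·6 = 36.

36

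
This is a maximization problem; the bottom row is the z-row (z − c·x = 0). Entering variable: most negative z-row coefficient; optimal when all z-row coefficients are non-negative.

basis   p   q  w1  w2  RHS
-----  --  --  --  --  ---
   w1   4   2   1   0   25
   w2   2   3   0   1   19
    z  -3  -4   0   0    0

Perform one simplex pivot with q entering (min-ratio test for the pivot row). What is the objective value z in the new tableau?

76/3

Ratio test on column q — row 1: 25/2 = 25/2; row 2: 19/3 = 19/3. Minimum is 19/3 at row 2 (w2 leaves); pivot element 3.
Pivot on row 2; the z-row RHS becomes 0 − (-4)·(19/3) = 76/3.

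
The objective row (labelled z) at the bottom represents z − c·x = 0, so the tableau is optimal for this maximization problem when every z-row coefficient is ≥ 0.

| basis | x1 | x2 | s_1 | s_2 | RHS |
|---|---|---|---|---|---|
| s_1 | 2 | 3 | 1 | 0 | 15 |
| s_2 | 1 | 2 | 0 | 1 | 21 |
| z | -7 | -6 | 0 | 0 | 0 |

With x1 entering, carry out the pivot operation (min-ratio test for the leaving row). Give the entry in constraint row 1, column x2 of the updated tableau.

3/2

Ratio test on column x1 — row 1: 15/2 = 15/2; row 2: 21/1 = 21. Minimum is 15/2 at row 1 (s_1 leaves); pivot element 2.
Divide row 1 by 2; eliminate column x1 from the other rows.
In the new row 1, the x2 entry is the old entry divided by the pivot: 3/2 = 3/2.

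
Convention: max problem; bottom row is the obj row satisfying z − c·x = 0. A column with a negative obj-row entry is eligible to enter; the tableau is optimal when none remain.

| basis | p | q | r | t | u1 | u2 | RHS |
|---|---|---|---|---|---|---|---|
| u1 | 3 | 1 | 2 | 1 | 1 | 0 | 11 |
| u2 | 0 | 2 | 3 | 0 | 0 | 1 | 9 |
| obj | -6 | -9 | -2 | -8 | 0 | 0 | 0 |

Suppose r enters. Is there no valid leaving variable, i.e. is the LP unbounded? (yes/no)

no

Column r has positive entries in row(s) 1, 2, so the ratio test bounds it — not unbounded.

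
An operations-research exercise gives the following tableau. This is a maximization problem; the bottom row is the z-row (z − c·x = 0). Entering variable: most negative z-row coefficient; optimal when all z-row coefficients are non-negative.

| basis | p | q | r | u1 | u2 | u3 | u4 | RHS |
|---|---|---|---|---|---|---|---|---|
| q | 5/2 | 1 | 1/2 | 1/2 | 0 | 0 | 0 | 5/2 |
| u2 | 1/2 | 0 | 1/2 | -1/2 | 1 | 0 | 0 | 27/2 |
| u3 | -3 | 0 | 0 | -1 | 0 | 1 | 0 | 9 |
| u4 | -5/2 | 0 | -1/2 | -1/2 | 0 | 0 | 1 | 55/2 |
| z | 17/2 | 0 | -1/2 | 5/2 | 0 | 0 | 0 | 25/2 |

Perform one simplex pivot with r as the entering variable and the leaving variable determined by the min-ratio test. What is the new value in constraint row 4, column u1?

Ratio test on column r — row 1: (5/2)/(1/2) = 5; row 2: (27/2)/(1/2) = 27; row 3: entry 0 ≤ 0; row 4: entry -1/2 ≤ 0. Minimum is 5 at row 1 (q leaves); pivot element 1/2.
Divide row 1 by 1/2; eliminate column r from the other rows.
Row 4 update in column u1: -1/2 − (-1/2)·1 = 0.

0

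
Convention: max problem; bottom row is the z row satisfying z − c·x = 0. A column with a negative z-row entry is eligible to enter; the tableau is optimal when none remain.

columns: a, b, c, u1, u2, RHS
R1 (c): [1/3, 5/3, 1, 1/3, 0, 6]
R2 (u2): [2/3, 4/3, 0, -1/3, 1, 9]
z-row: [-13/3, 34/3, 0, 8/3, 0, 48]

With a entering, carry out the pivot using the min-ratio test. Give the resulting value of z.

213/2

Ratio test on column a — row 1: 6/(1/3) = 18; row 2: 9/(2/3) = 27/2. Minimum is 27/2 at row 2 (u2 leaves); pivot element 2/3.
Pivot on row 2; the z-row RHS becomes 48 − (-13/3)·(27/2) = 213/2.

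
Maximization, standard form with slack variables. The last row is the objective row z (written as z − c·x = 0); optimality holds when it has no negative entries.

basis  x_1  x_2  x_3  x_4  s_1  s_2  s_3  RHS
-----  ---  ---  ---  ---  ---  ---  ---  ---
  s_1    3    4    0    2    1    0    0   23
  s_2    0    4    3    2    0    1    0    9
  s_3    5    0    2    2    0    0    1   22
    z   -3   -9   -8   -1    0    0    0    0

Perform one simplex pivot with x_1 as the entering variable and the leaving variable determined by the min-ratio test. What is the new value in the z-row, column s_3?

3/5

Ratio test on column x_1 — row 1: 23/3 = 23/3; row 2: entry 0 ≤ 0; row 3: 22/5 = 22/5. Minimum is 22/5 at row 3 (s_3 leaves); pivot element 5.
Divide row 3 by 5; eliminate column x_1 from the other rows.
z-row update in column s_3: 0 − (-3)·(1/5) = 3/5.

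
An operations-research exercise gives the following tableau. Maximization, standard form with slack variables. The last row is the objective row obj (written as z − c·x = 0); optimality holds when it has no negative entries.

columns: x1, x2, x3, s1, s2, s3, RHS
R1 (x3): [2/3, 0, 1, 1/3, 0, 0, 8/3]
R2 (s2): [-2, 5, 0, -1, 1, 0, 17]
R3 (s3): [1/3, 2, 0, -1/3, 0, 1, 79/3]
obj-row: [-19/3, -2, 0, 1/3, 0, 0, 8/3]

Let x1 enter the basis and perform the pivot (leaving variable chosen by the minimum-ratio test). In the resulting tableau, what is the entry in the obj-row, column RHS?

28

Ratio test on column x1 — row 1: (8/3)/(2/3) = 4; row 2: entry -2 ≤ 0; row 3: (79/3)/(1/3) = 79. Minimum is 4 at row 1 (x3 leaves); pivot element 2/3.
Divide row 1 by 2/3; eliminate column x1 from the other rows.
obj-row update in column RHS: 8/3 − (-19/3)·4 = 28.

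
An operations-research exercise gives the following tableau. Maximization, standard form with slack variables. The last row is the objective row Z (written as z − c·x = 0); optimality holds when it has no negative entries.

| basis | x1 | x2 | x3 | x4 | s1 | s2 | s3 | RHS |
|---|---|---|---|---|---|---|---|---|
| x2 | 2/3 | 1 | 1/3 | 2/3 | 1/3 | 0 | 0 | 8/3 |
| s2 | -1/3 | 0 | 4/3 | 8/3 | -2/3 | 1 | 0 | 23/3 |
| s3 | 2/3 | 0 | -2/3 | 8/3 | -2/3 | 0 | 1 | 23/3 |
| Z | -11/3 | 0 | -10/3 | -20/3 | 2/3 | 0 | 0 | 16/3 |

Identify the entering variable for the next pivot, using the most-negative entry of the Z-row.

Negative Z-row entries: x1: -11/3, x3: -10/3, x4: -20/3.
The most negative is -20/3 in column x4, so x4 enters.

x4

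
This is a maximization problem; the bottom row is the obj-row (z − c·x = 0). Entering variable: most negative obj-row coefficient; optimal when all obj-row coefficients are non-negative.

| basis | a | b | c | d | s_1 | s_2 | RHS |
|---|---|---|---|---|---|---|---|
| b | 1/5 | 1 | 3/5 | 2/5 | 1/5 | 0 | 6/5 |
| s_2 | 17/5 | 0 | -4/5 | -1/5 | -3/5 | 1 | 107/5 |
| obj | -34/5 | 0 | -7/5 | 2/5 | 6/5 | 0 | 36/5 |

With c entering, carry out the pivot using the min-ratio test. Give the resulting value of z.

10

Ratio test on column c — row 1: (6/5)/(3/5) = 2; row 2: entry -4/5 ≤ 0. Minimum is 2 at row 1 (b leaves); pivot element 3/5.
Pivot on row 1; the obj-row RHS becomes 36/5 − (-7/5)·2 = 10.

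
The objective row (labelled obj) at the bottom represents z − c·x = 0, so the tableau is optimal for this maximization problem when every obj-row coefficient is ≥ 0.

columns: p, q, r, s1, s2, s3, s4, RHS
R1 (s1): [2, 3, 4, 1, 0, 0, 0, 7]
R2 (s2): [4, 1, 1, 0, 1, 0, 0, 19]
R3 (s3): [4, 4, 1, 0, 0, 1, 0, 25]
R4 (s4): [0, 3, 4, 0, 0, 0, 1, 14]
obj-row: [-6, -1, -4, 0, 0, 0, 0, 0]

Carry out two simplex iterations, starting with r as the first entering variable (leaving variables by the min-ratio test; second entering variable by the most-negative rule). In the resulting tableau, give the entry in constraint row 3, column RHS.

11

Ratio test on column r — row 1: 7/4 = 7/4; row 2: 19/1 = 19; row 3: 25/1 = 25; row 4: 14/4 = 7/2. Minimum is 7/4 at row 1 (s1 leaves); pivot element 4.
Divide row 1 by 4; eliminate column r from the other rows.
Second iteration: most negative obj-row entry is -4 in column p, so p enters.
Ratio test on column p — row 1: (7/4)/(1/2) = 7/2; row 2: (69/4)/(7/2) = 69/14; row 3: (93/4)/(7/2) = 93/14; row 4: entry -2 ≤ 0. Minimum is 7/2 at row 1 (r leaves); pivot element 1/2.
Divide row 1 by 1/2; eliminate column p from the other rows.
After both pivots, the entry at constraint row 3, column RHS is 11.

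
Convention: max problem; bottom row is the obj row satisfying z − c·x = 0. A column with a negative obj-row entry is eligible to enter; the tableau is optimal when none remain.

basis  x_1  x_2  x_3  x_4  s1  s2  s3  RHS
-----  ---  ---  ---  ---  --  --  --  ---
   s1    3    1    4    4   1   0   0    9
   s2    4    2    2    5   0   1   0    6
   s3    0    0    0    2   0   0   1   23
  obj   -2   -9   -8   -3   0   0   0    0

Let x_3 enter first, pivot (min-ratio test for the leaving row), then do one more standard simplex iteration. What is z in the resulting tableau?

Ratio test on column x_3 — row 1: 9/4 = 9/4; row 2: 6/2 = 3; row 3: entry 0 ≤ 0. Minimum is 9/4 at row 1 (s1 leaves); pivot element 4.
Pivot on row 1; the obj-row RHS becomes 0 − (-8)·(9/4) = 18.
Next entering variable (most negative obj-row entry -7): x_2.
Ratio test on column x_2 — row 1: (9/4)/(1/4) = 9; row 2: (3/2)/(3/2) = 1; row 3: entry 0 ≤ 0. Minimum is 1 at row 2 (s2 leaves); pivot element 3/2.
After the second pivot the obj-row RHS is 18 − (-7)·1 = 25.

25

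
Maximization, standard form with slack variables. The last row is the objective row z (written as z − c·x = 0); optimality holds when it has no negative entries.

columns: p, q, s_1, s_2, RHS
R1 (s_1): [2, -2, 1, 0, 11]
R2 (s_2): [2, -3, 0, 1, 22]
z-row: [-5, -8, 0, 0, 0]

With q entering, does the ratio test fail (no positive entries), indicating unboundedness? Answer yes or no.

yes

Every constraint-row entry in column q is ≤ 0, so increasing q is unbounded.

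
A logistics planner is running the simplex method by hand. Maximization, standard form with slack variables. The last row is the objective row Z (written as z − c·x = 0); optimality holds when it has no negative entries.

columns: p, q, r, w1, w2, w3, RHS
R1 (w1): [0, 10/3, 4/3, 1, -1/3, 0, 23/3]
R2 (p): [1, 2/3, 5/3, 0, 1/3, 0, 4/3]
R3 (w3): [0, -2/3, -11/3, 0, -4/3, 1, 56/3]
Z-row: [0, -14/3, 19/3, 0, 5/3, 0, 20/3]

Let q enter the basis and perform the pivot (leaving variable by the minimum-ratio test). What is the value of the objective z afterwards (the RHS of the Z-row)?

Ratio test on column q — row 1: (23/3)/(10/3) = 23/10; row 2: (4/3)/(2/3) = 2; row 3: entry -2/3 ≤ 0. Minimum is 2 at row 2 (p leaves); pivot element 2/3.
Pivot on row 2; the Z-row RHS becomes 20/3 − (-14/3)·2 = 16.

16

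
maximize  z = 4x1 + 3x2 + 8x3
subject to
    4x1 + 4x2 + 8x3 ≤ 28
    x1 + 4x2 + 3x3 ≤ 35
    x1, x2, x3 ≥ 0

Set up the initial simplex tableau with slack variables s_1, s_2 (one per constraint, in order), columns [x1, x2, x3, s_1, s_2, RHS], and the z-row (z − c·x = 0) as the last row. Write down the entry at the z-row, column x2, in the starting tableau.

-3

The z-row carries the negated objective coefficients: the x2 entry is -3.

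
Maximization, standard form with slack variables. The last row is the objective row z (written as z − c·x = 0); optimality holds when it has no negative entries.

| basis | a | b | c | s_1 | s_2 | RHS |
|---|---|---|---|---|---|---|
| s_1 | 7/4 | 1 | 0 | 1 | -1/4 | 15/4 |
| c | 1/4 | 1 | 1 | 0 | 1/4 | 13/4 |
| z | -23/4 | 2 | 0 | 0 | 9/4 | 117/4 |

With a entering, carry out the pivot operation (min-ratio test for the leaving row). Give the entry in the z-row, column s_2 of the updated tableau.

10/7

Ratio test on column a — row 1: (15/4)/(7/4) = 15/7; row 2: (13/4)/(1/4) = 13. Minimum is 15/7 at row 1 (s_1 leaves); pivot element 7/4.
Divide row 1 by 7/4; eliminate column a from the other rows.
z-row update in column s_2: 9/4 − (-23/4)·(-1/7) = 10/7.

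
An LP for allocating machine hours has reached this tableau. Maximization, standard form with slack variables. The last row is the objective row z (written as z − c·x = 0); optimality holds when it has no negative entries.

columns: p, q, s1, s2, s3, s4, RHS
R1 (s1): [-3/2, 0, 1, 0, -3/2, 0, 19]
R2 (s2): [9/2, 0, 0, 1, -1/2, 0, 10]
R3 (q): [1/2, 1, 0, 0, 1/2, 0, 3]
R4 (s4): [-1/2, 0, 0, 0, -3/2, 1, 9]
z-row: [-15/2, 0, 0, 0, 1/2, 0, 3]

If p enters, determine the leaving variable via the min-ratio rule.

Column p entries and ratios — s1: -3/2 ≤ 0, skip; s2: 10/(9/2) = 20/9; q: 3/(1/2) = 6; s4: -1/2 ≤ 0, skip.
Smallest ratio is 20/9 in the row of s2, so s2 leaves.

s2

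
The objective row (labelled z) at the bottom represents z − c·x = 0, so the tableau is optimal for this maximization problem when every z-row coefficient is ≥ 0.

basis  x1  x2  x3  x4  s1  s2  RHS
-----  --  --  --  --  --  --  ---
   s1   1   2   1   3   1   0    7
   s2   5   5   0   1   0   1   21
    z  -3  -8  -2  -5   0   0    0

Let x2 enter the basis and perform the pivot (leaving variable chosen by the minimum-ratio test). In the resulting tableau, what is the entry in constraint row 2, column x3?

-5/2

Ratio test on column x2 — row 1: 7/2 = 7/2; row 2: 21/5 = 21/5. Minimum is 7/2 at row 1 (s1 leaves); pivot element 2.
Divide row 1 by 2; eliminate column x2 from the other rows.
Row 2 update in column x3: 0 − 5·(1/2) = -5/2.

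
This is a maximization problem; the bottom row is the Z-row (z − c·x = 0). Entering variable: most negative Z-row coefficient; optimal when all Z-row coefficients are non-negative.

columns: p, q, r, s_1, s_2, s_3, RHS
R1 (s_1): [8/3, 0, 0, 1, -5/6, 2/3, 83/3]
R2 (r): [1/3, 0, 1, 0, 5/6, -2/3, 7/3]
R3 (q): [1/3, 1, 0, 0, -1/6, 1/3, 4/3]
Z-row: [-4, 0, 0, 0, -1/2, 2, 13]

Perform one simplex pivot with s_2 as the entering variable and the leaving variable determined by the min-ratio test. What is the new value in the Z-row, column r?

3/5

Ratio test on column s_2 — row 1: entry -5/6 ≤ 0; row 2: (7/3)/(5/6) = 14/5; row 3: entry -1/6 ≤ 0. Minimum is 14/5 at row 2 (r leaves); pivot element 5/6.
Divide row 2 by 5/6; eliminate column s_2 from the other rows.
Z-row update in column r: 0 − (-1/2)·(6/5) = 3/5.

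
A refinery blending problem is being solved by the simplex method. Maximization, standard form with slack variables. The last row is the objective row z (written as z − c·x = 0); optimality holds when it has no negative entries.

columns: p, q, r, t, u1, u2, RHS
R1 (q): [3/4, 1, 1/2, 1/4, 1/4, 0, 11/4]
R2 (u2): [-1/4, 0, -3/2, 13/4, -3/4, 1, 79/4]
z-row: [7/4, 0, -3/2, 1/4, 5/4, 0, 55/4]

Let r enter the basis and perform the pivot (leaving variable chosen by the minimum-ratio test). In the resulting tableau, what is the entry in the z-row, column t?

Ratio test on column r — row 1: (11/4)/(1/2) = 11/2; row 2: entry -3/2 ≤ 0. Minimum is 11/2 at row 1 (q leaves); pivot element 1/2.
Divide row 1 by 1/2; eliminate column r from the other rows.
z-row update in column t: 1/4 − (-3/2)·(1/2) = 1.

1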